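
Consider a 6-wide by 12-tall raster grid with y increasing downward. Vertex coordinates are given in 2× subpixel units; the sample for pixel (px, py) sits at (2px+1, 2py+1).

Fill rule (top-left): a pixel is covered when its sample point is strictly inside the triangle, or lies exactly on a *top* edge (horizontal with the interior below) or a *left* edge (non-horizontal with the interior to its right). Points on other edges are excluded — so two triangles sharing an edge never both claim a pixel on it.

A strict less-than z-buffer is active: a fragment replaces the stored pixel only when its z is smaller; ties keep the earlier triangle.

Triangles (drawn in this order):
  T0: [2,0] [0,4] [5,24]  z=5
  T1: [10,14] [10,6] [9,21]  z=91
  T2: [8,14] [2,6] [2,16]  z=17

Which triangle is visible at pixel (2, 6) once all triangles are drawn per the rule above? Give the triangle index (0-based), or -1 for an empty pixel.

T0:
  2·area = 60  (B↔C swapped to make it positive)
  edge (2, 0)→(5, 24): d=(3,24) right/bottom  bias=-1
  edge (5, 24)→(0, 4): d=(-5,-20) top-left  bias=+0
  edge (0, 4)→(2, 0): d=(2,-4) top-left  bias=+0
    (0,1)@(1, 3): e=[33,25,2] → X
    (1,1)@(3, 3): e=[-15,65,10] → .
    (0,2)@(1, 5): e=[39,15,6] → X
    (1,2)@(3, 5): e=[-9,55,14] → .
    (0,3)@(1, 7): e=[45,5,10] → X
    (1,3)@(3, 7): e=[-3,45,18] → .
    (0,4)@(1, 9): e=[51,-5,14] → .
    (1,4)@(3, 9): e=[3,35,22] → X
    (2,4)@(5, 9): e=[-45,75,30] → .
    (1,5)@(3, 11): e=[9,25,26] → X
    (2,5)@(5, 11): e=[-39,65,34] → .
    (1,6)@(3, 13): e=[15,15,30] → X
  covered (7 px):
    . . . . . .
    X . . . . .
    X . . . . .
    X . . . . .
    . X . . . .
    . X . . . .
    . X . . . .
    . X . . . .
    . . . . . .
    . . . . . .
    . . . . . .
    . . . . . .
T1:
  2·area = 8  (B↔C swapped to make it positive)
  edge (10, 14)→(9, 21): d=(-1,7) right/bottom  bias=-1
  edge (9, 21)→(10, 6): d=(1,-15) top-left  bias=+0
  edge (10, 6)→(10, 14): d=(0,8) right/bottom  bias=-1
    (5,3)@(11, 7): e=[0,16,-8] → .  [on edge]
    (4,10)@(9, 21): e=[0,0,8] → .  [on edge]
  covered (0 px):
    . . . . . .
    . . . . . .
    . . . . . .
    . . . . . .
    . . . . . .
    . . . . . .
    . . . . . .
    . . . . . .
    . . . . . .
    . . . . . .
    . . . . . .
    . . . . . .
T2:
  2·area = 60  (B↔C swapped to make it positive)
  edge (8, 14)→(2, 16): d=(-6,2) right/bottom  bias=-1
  edge (2, 16)→(2, 6): d=(0,-10) top-left  bias=+0
  edge (2, 6)→(8, 14): d=(6,8) right/bottom  bias=-1
    (1,4)@(3, 9): e=[40,10,10] → X
    (2,4)@(5, 9): e=[36,30,-6] → .
    (1,5)@(3, 11): e=[28,10,22] → X
    (2,5)@(5, 11): e=[24,30,6] → X
    (3,5)@(7, 11): e=[20,50,-10] → .
    (1,6)@(3, 13): e=[16,10,34] → X
    (3,6)@(7, 13): e=[8,50,2] → X
    (4,6)@(9, 13): e=[4,70,-14] → .
    (5,6)@(11, 13): e=[0,90,-30] → .  [on edge]
    (1,7)@(3, 15): e=[4,10,46] → X
    (2,7)@(5, 15): e=[0,30,30] → .  [on edge]
    (3,7)@(7, 15): e=[-4,50,14] → .
  covered (7 px):
    . . . . . .
    . . . . . .
    . . . . . .
    . . . . . .
    . X . . . .
    . X X . . .
    . X X X . .
    . X . . . .
    . . . . . .
    . . . . . .
    . . . . . .
    . . . . . .

Z-buffer (winner per pixel, '.' = empty):
  . . . . . .
  0 . . . . .
  0 . . . . .
  0 . . . . .
  . 0 . . . .
  . 0 2 . . .
  . 0 2 2 . .
  . 0 . . . .
  . . . . . .
  . . . . . .
  . . . . . .
  . . . . . .

Final: 2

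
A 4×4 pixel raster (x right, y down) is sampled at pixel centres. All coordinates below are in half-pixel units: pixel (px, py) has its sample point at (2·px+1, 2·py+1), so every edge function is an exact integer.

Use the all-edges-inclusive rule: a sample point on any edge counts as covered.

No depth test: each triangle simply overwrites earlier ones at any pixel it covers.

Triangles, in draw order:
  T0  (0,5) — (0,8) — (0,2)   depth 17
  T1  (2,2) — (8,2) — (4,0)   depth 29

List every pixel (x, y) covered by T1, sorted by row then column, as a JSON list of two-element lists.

T0:
  degenerate (2·area = 0) — covers nothing
T1:
  2·area = 12  (B↔C swapped to make it positive)
  edge (2, 2)→(4, 0): d=(2,-2) inclusive
  edge (4, 0)→(8, 2): d=(4,2) inclusive
  edge (8, 2)→(2, 2): d=(-6,0) inclusive
    (1,0)@(3, 1): e=[0,6,6] → #  [on edge]
    (2,0)@(5, 1): e=[4,2,6] → #
    (3,0)@(7, 1): e=[8,-2,6] → ·
    (0,1)@(1, 3): e=[0,18,-6] → ·  [on edge]
    (1,1)@(3, 3): e=[4,14,-6] → ·
    (2,1)@(5, 3): e=[8,10,-6] → ·
  covered (2 px):
    · # # ·
    · · · ·
    · · · ·
    · · · ·

Answer: [[1,0],[2,0]]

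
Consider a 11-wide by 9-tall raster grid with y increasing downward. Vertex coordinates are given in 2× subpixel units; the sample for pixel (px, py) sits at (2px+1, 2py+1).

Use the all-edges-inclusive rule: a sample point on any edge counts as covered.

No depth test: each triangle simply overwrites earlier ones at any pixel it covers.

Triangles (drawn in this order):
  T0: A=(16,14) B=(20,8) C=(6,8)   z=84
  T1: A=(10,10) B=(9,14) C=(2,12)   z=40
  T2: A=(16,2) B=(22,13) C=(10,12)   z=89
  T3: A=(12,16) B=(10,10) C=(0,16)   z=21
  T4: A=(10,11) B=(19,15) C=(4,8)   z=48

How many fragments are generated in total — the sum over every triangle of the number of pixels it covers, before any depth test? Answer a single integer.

T0:
  2·area = 84  (B↔C swapped to make it positive)
  edge (16, 14)→(6, 8): d=(-10,-6) inclusive
  edge (6, 8)→(20, 8): d=(14,0) inclusive
  edge (20, 8)→(16, 14): d=(-4,6) inclusive
    (0,2)@(1, 5): e=[0,-42,126] → ·  [on edge]
    (4,4)@(9, 9): e=[8,14,62] → #
    (5,4)@(11, 9): e=[20,14,50] → #
    (6,4)@(13, 9): e=[32,14,38] → #
    (7,4)@(15, 9): e=[44,14,26] → #
    (8,4)@(17, 9): e=[56,14,14] → #
    (9,4)@(19, 9): e=[68,14,2] → #
    (10,4)@(21, 9): e=[80,14,-10] → ·
    (4,5)@(9, 11): e=[-12,42,54] → ·
    (5,5)@(11, 11): e=[0,42,42] → #  [on edge]
    (9,5)@(19, 11): e=[48,42,-6] → ·
    (5,6)@(11, 13): e=[-20,70,34] → ·
    (10,8)@(21, 17): e=[0,126,-42] → ·  [on edge]
  covered (11 px):
    · · · · · · · · · · ·
    · · · · · · · · · · ·
    · · · · · · · · · · ·
    · · · · · · · · · · ·
    · · · · # # # # # # ·
    · · · · · # # # # · ·
    · · · · · · · # · · ·
    · · · · · · · · · · ·
    · · · · · · · · · · ·
T1:
  2·area = 30
  edge (10, 10)→(9, 14): d=(-1,4) inclusive
  edge (9, 14)→(2, 12): d=(-7,-2) inclusive
  edge (2, 12)→(10, 10): d=(8,-2) inclusive
    (3,5)@(7, 11): e=[11,17,2] → #
    (4,5)@(9, 11): e=[3,21,6] → #
    (5,5)@(11, 11): e=[-5,25,10] → ·
    (3,6)@(7, 13): e=[9,3,18] → #
    (5,6)@(11, 13): e=[-7,11,26] → ·
    (3,7)@(7, 15): e=[7,-11,34] → ·
    (4,7)@(9, 15): e=[-1,-7,38] → ·
  covered (4 px):
    · · · · · · · · · · ·
    · · · · · · · · · · ·
    · · · · · · · · · · ·
    · · · · · · · · · · ·
    · · · · · · · · · · ·
    · · · # # · · · · · ·
    · · · # # · · · · · ·
    · · · · · · · · · · ·
    · · · · · · · · · · ·
T2:
  2·area = 126
  edge (16, 2)→(22, 13): d=(6,11) inclusive
  edge (22, 13)→(10, 12): d=(-12,-1) inclusive
  edge (10, 12)→(16, 2): d=(6,-10) inclusive
    (7,2)@(15, 5): e=[29,89,8] → #
    (8,2)@(17, 5): e=[7,91,28] → #
    (9,2)@(19, 5): e=[-15,93,48] → ·
    (6,3)@(13, 7): e=[63,63,0] → #  [on edge]
    (9,3)@(19, 7): e=[-3,69,60] → ·
    (6,4)@(13, 9): e=[75,39,12] → #
    (9,4)@(19, 9): e=[9,45,72] → #
    (10,4)@(21, 9): e=[-13,47,92] → ·
    (5,5)@(11, 11): e=[109,13,4] → #
    (10,5)@(21, 11): e=[-1,23,104] → ·
    (5,6)@(11, 13): e=[121,-11,16] → ·
    (6,6)@(13, 13): e=[99,-9,36] → ·
    (3,8)@(7, 17): e=[189,-63,0] → ·  [on edge]
  covered (14 px):
    · · · · · · · · · · ·
    · · · · · · · · · · ·
    · · · · · · · # # · ·
    · · · · · · # # # · ·
    · · · · · · # # # # ·
    · · · · · # # # # # ·
    · · · · · · · · · · ·
    · · · · · · · · · · ·
    · · · · · · · · · · ·
T3:
  2·area = 72  (B↔C swapped to make it positive)
  edge (12, 16)→(0, 16): d=(-12,0) inclusive
  edge (0, 16)→(10, 10): d=(10,-6) inclusive
  edge (10, 10)→(12, 16): d=(2,6) inclusive
    (3,0)@(7, 1): e=[180,-108,0] → ·  [on edge]
    (4,3)@(9, 7): e=[108,-36,0] → ·  [on edge]
    (7,3)@(15, 7): e=[108,0,-36] → ·  [on edge]
    (4,5)@(9, 11): e=[60,4,8] → #
    (5,5)@(11, 11): e=[60,16,-4] → ·
    (2,6)@(5, 13): e=[36,0,36] → #  [on edge]
    (3,6)@(7, 13): e=[36,12,24] → #
    (5,6)@(11, 13): e=[36,36,0] → #  [on edge]
    (6,6)@(13, 13): e=[36,48,-12] → ·
    (1,7)@(3, 15): e=[12,8,52] → #
    (6,7)@(13, 15): e=[12,68,-8] → ·
    (1,8)@(3, 17): e=[-12,28,56] → ·
  covered (10 px):
    · · · · · · · · · · ·
    · · · · · · · · · · ·
    · · · · · · · · · · ·
    · · · · · · · · · · ·
    · · · · · · · · · · ·
    · · · · # · · · · · ·
    · · # # # # · · · · ·
    · # # # # # · · · · ·
    · · · · · · · · · · ·
T4:
  2·area = 3  (B↔C swapped to make it positive)
  edge (10, 11)→(4, 8): d=(-6,-3) inclusive
  edge (4, 8)→(19, 15): d=(15,7) inclusive
  edge (19, 15)→(10, 11): d=(-9,-4) inclusive
    (0,3)@(1, 7): e=[-3,6,0] → ·  [on edge]
    (9,7)@(19, 15): e=[3,0,0] → #  [on edge]
    (10,7)@(21, 15): e=[9,-14,8] → ·
    (9,8)@(19, 17): e=[-9,30,-18] → ·
  covered (1 px):
    · · · · · · · · · · ·
    · · · · · · · · · · ·
    · · · · · · · · · · ·
    · · · · · · · · · · ·
    · · · · · · · · · · ·
    · · · · · · · · · · ·
    · · · · · · · · · · ·
    · · · · · · · · · # ·
    · · · · · · · · · · ·

Answer: 40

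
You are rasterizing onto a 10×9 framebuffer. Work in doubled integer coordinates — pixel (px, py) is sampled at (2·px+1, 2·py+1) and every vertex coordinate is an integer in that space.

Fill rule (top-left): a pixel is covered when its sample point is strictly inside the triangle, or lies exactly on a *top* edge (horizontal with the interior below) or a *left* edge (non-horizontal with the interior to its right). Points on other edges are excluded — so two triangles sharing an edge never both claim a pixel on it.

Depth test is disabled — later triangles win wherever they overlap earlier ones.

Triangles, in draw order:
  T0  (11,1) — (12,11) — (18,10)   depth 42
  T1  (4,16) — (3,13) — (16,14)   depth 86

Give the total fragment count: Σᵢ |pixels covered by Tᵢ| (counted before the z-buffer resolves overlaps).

T0:
  2·area = 61  (B↔C swapped to make it positive)
  edge (11, 1)→(18, 10): d=(7,9) right/bottom  bias=-1
  edge (18, 10)→(12, 11): d=(-6,1) right/bottom  bias=-1
  edge (12, 11)→(11, 1): d=(-1,-10) top-left  bias=+0
    (5,0)@(11, 1): e=[0,61,0] → ·  [on edge]
    (6,2)@(13, 5): e=[10,35,16] → █
    (7,2)@(15, 5): e=[-8,33,36] → ·
    (6,3)@(13, 7): e=[24,23,14] → █
    (7,3)@(15, 7): e=[6,21,34] → █
    (8,3)@(17, 7): e=[-12,19,54] → ·
    (6,4)@(13, 9): e=[38,11,12] → █
    (8,4)@(17, 9): e=[2,7,52] → █
    (9,4)@(19, 9): e=[-16,5,72] → ·
    (6,5)@(13, 11): e=[52,-1,10] → ·
    (7,5)@(15, 11): e=[34,-3,30] → ·
    (8,5)@(17, 11): e=[16,-5,50] → ·
  covered (6 px):
    · · · · · · · · · ·
    · · · · · · · · · ·
    · · · · · · █ · · ·
    · · · · · · █ █ · ·
    · · · · · · █ █ █ ·
    · · · · · · · · · ·
    · · · · · · · · · ·
    · · · · · · · · · ·
    · · · · · · · · · ·
T1:
  2·area = 38
  edge (4, 16)→(3, 13): d=(-1,-3) top-left  bias=+0
  edge (3, 13)→(16, 14): d=(13,1) right/bottom  bias=-1
  edge (16, 14)→(4, 16): d=(-12,2) right/bottom  bias=-1
    (0,3)@(1, 7): e=[0,-76,114] → ·  [on edge]
    (1,6)@(3, 13): e=[0,0,38] → ·  [on edge]
    (2,7)@(5, 15): e=[4,24,10] → █
    (3,7)@(7, 15): e=[10,22,6] → █
    (4,7)@(9, 15): e=[16,20,2] → █
    (5,7)@(11, 15): e=[22,18,-2] → ·
    (2,8)@(5, 17): e=[2,50,-14] → ·
    (3,8)@(7, 17): e=[8,48,-18] → ·
    (4,8)@(9, 17): e=[14,46,-22] → ·
  covered (3 px):
    · · · · · · · · · ·
    · · · · · · · · · ·
    · · · · · · · · · ·
    · · · · · · · · · ·
    · · · · · · · · · ·
    · · · · · · · · · ·
    · · · · · · · · · ·
    · · █ █ █ · · · · ·
    · · · · · · · · · ·

Final: 9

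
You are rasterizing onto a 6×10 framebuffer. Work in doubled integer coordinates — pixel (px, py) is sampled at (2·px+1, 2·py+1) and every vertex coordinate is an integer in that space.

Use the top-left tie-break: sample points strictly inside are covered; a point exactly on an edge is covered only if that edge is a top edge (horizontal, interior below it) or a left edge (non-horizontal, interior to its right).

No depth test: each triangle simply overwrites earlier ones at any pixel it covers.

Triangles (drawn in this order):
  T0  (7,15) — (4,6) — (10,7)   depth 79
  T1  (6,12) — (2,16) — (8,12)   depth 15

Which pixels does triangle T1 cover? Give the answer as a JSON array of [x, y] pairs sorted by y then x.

T0:
  2·area = 51
  edge (7, 15)→(4, 6): d=(-3,-9) top-left  bias=+0
  edge (4, 6)→(10, 7): d=(6,1) right/bottom  bias=-1
  edge (10, 7)→(7, 15): d=(-3,8) right/bottom  bias=-1
    (1,1)@(3, 3): e=[0,-17,68] → .  [on edge]
    (2,3)@(5, 7): e=[6,5,40] → X
    (3,3)@(7, 7): e=[24,3,24] → X
    (4,3)@(9, 7): e=[42,1,8] → X
    (5,3)@(11, 7): e=[60,-1,-8] → .
    (2,4)@(5, 9): e=[0,17,34] → X  [on edge]
    (5,4)@(11, 9): e=[54,11,-14] → .
    (2,5)@(5, 11): e=[-6,29,28] → .
    (3,5)@(7, 11): e=[12,27,12] → X
    (4,5)@(9, 11): e=[30,25,-4] → .
    (3,6)@(7, 13): e=[6,39,6] → X
    (4,6)@(9, 13): e=[24,37,-10] → .
    (3,7)@(7, 15): e=[0,51,0] → .  [on edge]
  covered (8 px):
    . . . . . .
    . . . . . .
    . . . . . .
    . . X X X .
    . . X X X .
    . . . X . .
    . . . X . .
    . . . . . .
    . . . . . .
    . . . . . .
T1:
  2·area = 8  (B↔C swapped to make it positive)
  edge (6, 12)→(8, 12): d=(2,0) top-left  bias=+0
  edge (8, 12)→(2, 16): d=(-6,4) right/bottom  bias=-1
  edge (2, 16)→(6, 12): d=(4,-4) top-left  bias=+0
    (5,3)@(11, 7): e=[-10,18,0] → .  [on edge]
    (4,4)@(9, 9): e=[-6,14,0] → .  [on edge]
    (3,5)@(7, 11): e=[-2,10,0] → .  [on edge]
    (2,6)@(5, 13): e=[2,6,0] → X  [on edge]
    (3,6)@(7, 13): e=[2,-2,8] → .
    (1,7)@(3, 15): e=[6,2,0] → X  [on edge]
    (2,7)@(5, 15): e=[6,-6,8] → .
    (0,8)@(1, 17): e=[10,-2,0] → .  [on edge]
    (1,8)@(3, 17): e=[10,-10,8] → .
  covered (2 px):
    . . . . . .
    . . . . . .
    . . . . . .
    . . . . . .
    . . . . . .
    . . . . . .
    . . X . . .
    . X . . . .
    . . . . . .
    . . . . . .

Result: [[2,6],[1,7]]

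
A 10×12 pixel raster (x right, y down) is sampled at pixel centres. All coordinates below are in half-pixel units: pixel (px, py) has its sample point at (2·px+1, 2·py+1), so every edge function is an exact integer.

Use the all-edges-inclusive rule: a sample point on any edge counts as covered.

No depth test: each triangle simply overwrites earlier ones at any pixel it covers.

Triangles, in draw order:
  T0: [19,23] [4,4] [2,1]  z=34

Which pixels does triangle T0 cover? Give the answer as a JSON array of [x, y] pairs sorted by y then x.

T0:
  2·area = 7
  edge (19, 23)→(4, 4): d=(-15,-19) inclusive
  edge (4, 4)→(2, 1): d=(-2,-3) inclusive
  edge (2, 1)→(19, 23): d=(17,22) inclusive
    (2,2)@(5, 5): e=[4,1,2] → X
    (3,2)@(7, 5): e=[42,7,-42] → .
    (2,3)@(5, 7): e=[-26,-3,36] → .
    (9,11)@(19, 23): e=[0,7,0] → X  [on edge]
  covered (2 px):
    . . . . . . . . . .
    . . . . . . . . . .
    . . X . . . . . . .
    . . . . . . . . . .
    . . . . . . . . . .
    . . . . . . . . . .
    . . . . . . . . . .
    . . . . . . . . . .
    . . . . . . . . . .
    . . . . . . . . . .
    . . . . . . . . . .
    . . . . . . . . . X

Result: [[2,2],[9,11]]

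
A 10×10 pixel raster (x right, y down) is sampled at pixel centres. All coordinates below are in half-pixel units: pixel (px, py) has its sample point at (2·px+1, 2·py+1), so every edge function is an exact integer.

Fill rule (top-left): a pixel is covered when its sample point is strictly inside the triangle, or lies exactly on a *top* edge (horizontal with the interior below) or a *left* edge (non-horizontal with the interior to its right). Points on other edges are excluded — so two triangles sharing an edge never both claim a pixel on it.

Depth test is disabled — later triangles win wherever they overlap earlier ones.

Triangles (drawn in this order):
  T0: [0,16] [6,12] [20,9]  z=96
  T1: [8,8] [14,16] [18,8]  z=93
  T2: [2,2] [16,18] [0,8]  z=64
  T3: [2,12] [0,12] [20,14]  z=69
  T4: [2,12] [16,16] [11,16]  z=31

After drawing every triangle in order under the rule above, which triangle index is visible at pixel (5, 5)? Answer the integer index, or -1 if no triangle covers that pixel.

T0:
  2·area = 38
  edge (0, 16)→(6, 12): d=(6,-4) top-left  bias=+0
  edge (6, 12)→(20, 9): d=(14,-3) top-left  bias=+0
  edge (20, 9)→(0, 16): d=(-20,7) right/bottom  bias=-1
    (5,5)@(11, 11): e=[14,1,23] → #
    (6,5)@(13, 11): e=[22,7,9] → #
    (7,5)@(15, 11): e=[30,13,-5] → ·
    (2,6)@(5, 13): e=[2,11,25] → #
    (3,6)@(7, 13): e=[10,17,11] → #
    (4,6)@(9, 13): e=[18,23,-3] → ·
    (5,6)@(11, 13): e=[26,29,-17] → ·
    (6,6)@(13, 13): e=[34,35,-31] → ·
    (2,7)@(5, 15): e=[14,39,-15] → ·
    (3,7)@(7, 15): e=[22,45,-29] → ·
  covered (4 px):
    · · · · · · · · · ·
    · · · · · · · · · ·
    · · · · · · · · · ·
    · · · · · · · · · ·
    · · · · · · · · · ·
    · · · · · # # · · ·
    · · # # · · · · · ·
    · · · · · · · · · ·
    · · · · · · · · · ·
    · · · · · · · · · ·
T1:
  2·area = 80  (B↔C swapped to make it positive)
  edge (8, 8)→(18, 8): d=(10,0) top-left  bias=+0
  edge (18, 8)→(14, 16): d=(-4,8) right/bottom  bias=-1
  edge (14, 16)→(8, 8): d=(-6,-8) top-left  bias=+0
    (4,4)@(9, 9): e=[10,68,2] → #
    (5,4)@(11, 9): e=[10,52,18] → #
    (6,4)@(13, 9): e=[10,36,34] → #
    (7,4)@(15, 9): e=[10,20,50] → #
    (8,4)@(17, 9): e=[10,4,66] → #
    (9,4)@(19, 9): e=[10,-12,82] → ·
    (4,5)@(9, 11): e=[30,60,-10] → ·
    (5,5)@(11, 11): e=[30,44,6] → #
    (8,5)@(17, 11): e=[30,-4,54] → ·
    (5,6)@(11, 13): e=[50,36,-6] → ·
    (6,6)@(13, 13): e=[50,20,10] → #
    (8,6)@(17, 13): e=[50,-12,42] → ·
  covered (10 px):
    · · · · · · · · · ·
    · · · · · · · · · ·
    · · · · · · · · · ·
    · · · · · · · · · ·
    · · · · # # # # # ·
    · · · · · # # # · ·
    · · · · · · # # · ·
    · · · · · · · · · ·
    · · · · · · · · · ·
    · · · · · · · · · ·
T2:
  2·area = 116
  edge (2, 2)→(16, 18): d=(14,16) right/bottom  bias=-1
  edge (16, 18)→(0, 8): d=(-16,-10) top-left  bias=+0
  edge (0, 8)→(2, 2): d=(2,-6) top-left  bias=+0
    (0,2)@(1, 5): e=[58,58,0] → #  [on edge]
    (1,2)@(3, 5): e=[26,78,12] → #
    (2,2)@(5, 5): e=[-6,98,24] → ·
    (0,3)@(1, 7): e=[86,26,4] → #
    (2,3)@(5, 7): e=[22,66,28] → #
    (3,3)@(7, 7): e=[-10,86,40] → ·
    (0,4)@(1, 9): e=[114,-6,8] → ·
    (1,4)@(3, 9): e=[82,14,20] → #
    (3,4)@(7, 9): e=[18,54,44] → #
    (4,4)@(9, 9): e=[-14,74,56] → ·
    (1,5)@(3, 11): e=[110,-18,24] → ·
    (2,5)@(5, 11): e=[78,2,36] → #
  covered (15 px):
    · · · · · · · · · ·
    · · · · · · · · · ·
    # # · · · · · · · ·
    # # # · · · · · · ·
    · # # # · · · · · ·
    · · # # # · · · · ·
    · · · · # # · · · ·
    · · · · · · # · · ·
    · · · · · · · # · ·
    · · · · · · · · · ·
T3:
  2·area = 4  (B↔C swapped to make it positive)
  edge (2, 12)→(20, 14): d=(18,2) right/bottom  bias=-1
  edge (20, 14)→(0, 12): d=(-20,-2) top-left  bias=+0
  edge (0, 12)→(2, 12): d=(2,0) top-left  bias=+0
    (5,6)@(11, 13): e=[0,2,2] → ·  [on edge]
  covered (0 px):
    · · · · · · · · · ·
    · · · · · · · · · ·
    · · · · · · · · · ·
    · · · · · · · · · ·
    · · · · · · · · · ·
    · · · · · · · · · ·
    · · · · · · · · · ·
    · · · · · · · · · ·
    · · · · · · · · · ·
    · · · · · · · · · ·
T4:
  2·area = 20
  edge (2, 12)→(16, 16): d=(14,4) right/bottom  bias=-1
  edge (16, 16)→(11, 16): d=(-5,0) right/bottom  bias=-1
  edge (11, 16)→(2, 12): d=(-9,-4) top-left  bias=+0
    (2,6)@(5, 13): e=[2,15,3] → #
    (3,6)@(7, 13): e=[-6,15,11] → ·
    (2,7)@(5, 15): e=[30,5,-15] → ·
    (4,7)@(9, 15): e=[14,5,1] → #
    (5,7)@(11, 15): e=[6,5,9] → #
    (6,7)@(13, 15): e=[-2,5,17] → ·
    (4,8)@(9, 17): e=[42,-5,-17] → ·
    (5,8)@(11, 17): e=[34,-5,-9] → ·
  covered (3 px):
    · · · · · · · · · ·
    · · · · · · · · · ·
    · · · · · · · · · ·
    · · · · · · · · · ·
    · · · · · · · · · ·
    · · · · · · · · · ·
    · · # · · · · · · ·
    · · · · # # · · · ·
    · · · · · · · · · ·
    · · · · · · · · · ·

Z-buffer (winner per pixel, '.' = empty):
  . . . . . . . . . .
  . . . . . . . . . .
  2 2 . . . . . . . .
  2 2 2 . . . . . . .
  . 2 2 2 1 1 1 1 1 .
  . . 2 2 2 1 1 1 . .
  . . 4 0 2 2 1 1 . .
  . . . . 4 4 2 . . .
  . . . . . . . 2 . .
  . . . . . . . . . .

Result: 1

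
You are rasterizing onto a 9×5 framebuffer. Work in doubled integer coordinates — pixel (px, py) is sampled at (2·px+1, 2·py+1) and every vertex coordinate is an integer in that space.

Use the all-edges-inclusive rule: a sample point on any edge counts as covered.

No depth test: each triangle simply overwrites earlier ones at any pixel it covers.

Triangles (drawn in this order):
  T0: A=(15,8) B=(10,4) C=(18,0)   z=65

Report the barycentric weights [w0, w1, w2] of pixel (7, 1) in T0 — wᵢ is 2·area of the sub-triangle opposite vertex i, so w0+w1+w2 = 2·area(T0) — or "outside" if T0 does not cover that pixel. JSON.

T0:
  2·area = 52
  edge (15, 8)→(10, 4): d=(-5,-4) inclusive
  edge (10, 4)→(18, 0): d=(8,-4) inclusive
  edge (18, 0)→(15, 8): d=(-3,8) inclusive
    (8,0)@(17, 1): e=[43,4,5] → #
    (6,1)@(13, 3): e=[17,4,31] → #
    (7,1)@(15, 3): e=[25,12,15] → #
    (8,1)@(17, 3): e=[33,20,-1] → ·
    (6,2)@(13, 5): e=[7,20,25] → #
    (8,2)@(17, 5): e=[23,36,-7] → ·
    (6,3)@(13, 7): e=[-3,36,19] → ·
    (7,3)@(15, 7): e=[5,44,3] → #
    (8,3)@(17, 7): e=[13,52,-13] → ·
    (7,4)@(15, 9): e=[-5,60,-3] → ·
  covered (6 px):
    · · · · · · · · #
    · · · · · · # # ·
    · · · · · · # # ·
    · · · · · · · # ·
    · · · · · · · · ·

Answer: [12,15,25]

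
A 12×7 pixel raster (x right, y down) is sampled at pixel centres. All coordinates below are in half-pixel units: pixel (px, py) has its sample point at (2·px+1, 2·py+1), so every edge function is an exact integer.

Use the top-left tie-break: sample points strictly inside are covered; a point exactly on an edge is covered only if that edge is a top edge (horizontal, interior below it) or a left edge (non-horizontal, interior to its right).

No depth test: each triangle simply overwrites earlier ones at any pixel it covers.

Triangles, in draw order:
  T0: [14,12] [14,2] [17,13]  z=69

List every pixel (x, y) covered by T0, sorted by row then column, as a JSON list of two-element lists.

T0:
  2·area = 30
  edge (14, 12)→(14, 2): d=(0,-10) top-left  bias=+0
  edge (14, 2)→(17, 13): d=(3,11) right/bottom  bias=-1
  edge (17, 13)→(14, 12): d=(-3,-1) top-left  bias=+0
    (7,3)@(15, 7): e=[10,4,16] → #
    (8,3)@(17, 7): e=[30,-18,18] → ·
    (2,4)@(5, 9): e=[-90,120,0] → ·  [on edge]
    (7,4)@(15, 9): e=[10,10,10] → #
    (8,4)@(17, 9): e=[30,-12,12] → ·
    (5,5)@(11, 11): e=[-30,60,0] → ·  [on edge]
    (7,5)@(15, 11): e=[10,16,4] → #
    (8,5)@(17, 11): e=[30,-6,6] → ·
    (7,6)@(15, 13): e=[10,22,-2] → ·
    (8,6)@(17, 13): e=[30,0,0] → ·  [on edge]
  covered (3 px):
    · · · · · · · · · · · ·
    · · · · · · · · · · · ·
    · · · · · · · · · · · ·
    · · · · · · · # · · · ·
    · · · · · · · # · · · ·
    · · · · · · · # · · · ·
    · · · · · · · · · · · ·

Result: [[7,3],[7,4],[7,5]]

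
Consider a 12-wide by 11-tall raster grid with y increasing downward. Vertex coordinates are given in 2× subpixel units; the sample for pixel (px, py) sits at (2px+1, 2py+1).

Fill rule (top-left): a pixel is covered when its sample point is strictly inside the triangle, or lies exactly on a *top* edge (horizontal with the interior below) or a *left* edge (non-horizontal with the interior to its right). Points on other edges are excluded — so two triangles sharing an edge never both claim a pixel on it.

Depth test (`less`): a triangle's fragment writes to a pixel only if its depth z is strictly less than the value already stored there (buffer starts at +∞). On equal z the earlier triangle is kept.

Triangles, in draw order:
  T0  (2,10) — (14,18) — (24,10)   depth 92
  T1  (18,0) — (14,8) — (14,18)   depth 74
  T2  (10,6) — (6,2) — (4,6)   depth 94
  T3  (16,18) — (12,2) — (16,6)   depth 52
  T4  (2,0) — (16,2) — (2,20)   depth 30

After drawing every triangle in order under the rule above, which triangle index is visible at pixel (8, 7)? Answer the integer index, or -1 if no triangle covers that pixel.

T0:
  2·area = 176  (B↔C swapped to make it positive)
  edge (2, 10)→(24, 10): d=(22,0) top-left  bias=+0
  edge (24, 10)→(14, 18): d=(-10,8) right/bottom  bias=-1
  edge (14, 18)→(2, 10): d=(-12,-8) top-left  bias=+0
    (2,5)@(5, 11): e=[22,142,12] → █
    (3,5)@(7, 11): e=[22,126,28] → █
    (4,5)@(9, 11): e=[22,110,44] → █
    (5,5)@(11, 11): e=[22,94,60] → █
    (6,5)@(13, 11): e=[22,78,76] → █
    (7,5)@(15, 11): e=[22,62,92] → █
    (8,5)@(17, 11): e=[22,46,108] → █
    (9,5)@(19, 11): e=[22,30,124] → █
    (10,5)@(21, 11): e=[22,14,140] → █
    (11,5)@(23, 11): e=[22,-2,156] → ·
    (2,6)@(5, 13): e=[66,122,-12] → ·
    (3,6)@(7, 13): e=[66,106,4] → █
  covered (22 px):
    · · · · · · · · · · · ·
    · · · · · · · · · · · ·
    · · · · · · · · · · · ·
    · · · · · · · · · · · ·
    · · · · · · · · · · · ·
    · · █ █ █ █ █ █ █ █ █ ·
    · · · █ █ █ █ █ █ █ · ·
    · · · · · █ █ █ █ · · ·
    · · · · · · █ █ · · · ·
    · · · · · · · · · · · ·
    · · · · · · · · · · · ·
T1:
  2·area = 40  (B↔C swapped to make it positive)
  edge (18, 0)→(14, 18): d=(-4,18) right/bottom  bias=-1
  edge (14, 18)→(14, 8): d=(0,-10) top-left  bias=+0
  edge (14, 8)→(18, 0): d=(4,-8) top-left  bias=+0
    (8,1)@(17, 3): e=[6,30,4] → █
    (9,1)@(19, 3): e=[-30,50,20] → ·
    (8,2)@(17, 5): e=[-2,30,12] → ·
    (7,3)@(15, 7): e=[26,10,4] → █
    (8,3)@(17, 7): e=[-10,30,20] → ·
    (7,4)@(15, 9): e=[18,10,12] → █
    (8,4)@(17, 9): e=[-18,30,28] → ·
    (7,5)@(15, 11): e=[10,10,20] → █
    (8,5)@(17, 11): e=[-26,30,36] → ·
    (7,6)@(15, 13): e=[2,10,28] → █
    (8,6)@(17, 13): e=[-34,30,44] → ·
    (7,7)@(15, 15): e=[-6,10,36] → ·
  covered (5 px):
    · · · · · · · · · · · ·
    · · · · · · · · █ · · ·
    · · · · · · · · · · · ·
    · · · · · · · █ · · · ·
    · · · · · · · █ · · · ·
    · · · · · · · █ · · · ·
    · · · · · · · █ · · · ·
    · · · · · · · · · · · ·
    · · · · · · · · · · · ·
    · · · · · · · · · · · ·
    · · · · · · · · · · · ·
T2:
  2·area = 24  (B↔C swapped to make it positive)
  edge (10, 6)→(4, 6): d=(-6,0) right/bottom  bias=-1
  edge (4, 6)→(6, 2): d=(2,-4) top-left  bias=+0
  edge (6, 2)→(10, 6): d=(4,4) right/bottom  bias=-1
    (2,0)@(5, 1): e=[30,-6,0] → ·  [on edge]
    (3,1)@(7, 3): e=[18,6,0] → ·  [on edge]
    (2,2)@(5, 5): e=[6,2,16] → █
    (3,2)@(7, 5): e=[6,10,8] → █
    (4,2)@(9, 5): e=[6,18,0] → ·  [on edge]
    (2,3)@(5, 7): e=[-6,6,24] → ·
    (3,3)@(7, 7): e=[-6,14,16] → ·
    (5,3)@(11, 7): e=[-6,30,0] → ·  [on edge]
    (6,4)@(13, 9): e=[-18,42,0] → ·  [on edge]
    (7,5)@(15, 11): e=[-30,54,0] → ·  [on edge]
    (8,6)@(17, 13): e=[-42,66,0] → ·  [on edge]
    (9,7)@(19, 15): e=[-54,78,0] → ·  [on edge]
    (10,8)@(21, 17): e=[-66,90,0] → ·  [on edge]
    (11,9)@(23, 19): e=[-78,102,0] → ·  [on edge]
  covered (2 px):
    · · · · · · · · · · · ·
    · · · · · · · · · · · ·
    · · █ █ · · · · · · · ·
    · · · · · · · · · · · ·
    · · · · · · · · · · · ·
    · · · · · · · · · · · ·
    · · · · · · · · · · · ·
    · · · · · · · · · · · ·
    · · · · · · · · · · · ·
    · · · · · · · · · · · ·
    · · · · · · · · · · · ·
T3:
  2·area = 48
  edge (16, 18)→(12, 2): d=(-4,-16) top-left  bias=+0
  edge (12, 2)→(16, 6): d=(4,4) right/bottom  bias=-1
  edge (16, 6)→(16, 18): d=(0,12) right/bottom  bias=-1
    (5,0)@(11, 1): e=[-12,0,60] → ·  [on edge]
    (6,1)@(13, 3): e=[12,0,36] → ·  [on edge]
    (6,2)@(13, 5): e=[4,8,36] → █
    (7,2)@(15, 5): e=[36,0,12] → ·  [on edge]
    (6,3)@(13, 7): e=[-4,16,36] → ·
    (7,3)@(15, 7): e=[28,8,12] → █
    (8,3)@(17, 7): e=[60,0,-12] → ·  [on edge]
    (7,4)@(15, 9): e=[20,16,12] → █
    (8,4)@(17, 9): e=[52,8,-12] → ·
    (9,4)@(19, 9): e=[84,0,-36] → ·  [on edge]
    (7,5)@(15, 11): e=[12,24,12] → █
    (8,5)@(17, 11): e=[44,16,-12] → ·
    (10,5)@(21, 11): e=[108,0,-60] → ·  [on edge]
    (11,6)@(23, 13): e=[132,0,-84] → ·  [on edge]
  covered (5 px):
    · · · · · · · · · · · ·
    · · · · · · · · · · · ·
    · · · · · · █ · · · · ·
    · · · · · · · █ · · · ·
    · · · · · · · █ · · · ·
    · · · · · · · █ · · · ·
    · · · · · · · █ · · · ·
    · · · · · · · · · · · ·
    · · · · · · · · · · · ·
    · · · · · · · · · · · ·
    · · · · · · · · · · · ·
T4:
  2·area = 280
  edge (2, 0)→(16, 2): d=(14,2) right/bottom  bias=-1
  edge (16, 2)→(2, 20): d=(-14,18) right/bottom  bias=-1
  edge (2, 20)→(2, 0): d=(0,-20) top-left  bias=+0
    (1,0)@(3, 1): e=[12,248,20] → █
    (2,0)@(5, 1): e=[8,212,60] → █
    (3,0)@(7, 1): e=[4,176,100] → █
    (4,0)@(9, 1): e=[0,140,140] → ·  [on edge]
    (1,1)@(3, 3): e=[40,220,20] → █
    (4,1)@(9, 3): e=[28,112,140] → █
    (5,1)@(11, 3): e=[24,76,180] → █
    (6,1)@(13, 3): e=[20,40,220] → █
    (7,1)@(15, 3): e=[16,4,260] → █
    (8,1)@(17, 3): e=[12,-32,300] → ·
    (11,1)@(23, 3): e=[0,-140,420] → ·  [on edge]
    (1,2)@(3, 5): e=[68,192,20] → █
    (4,5)@(9, 11): e=[140,0,140] → ·  [on edge]
  covered (34 px):
    · █ █ █ · · · · · · · ·
    · █ █ █ █ █ █ █ · · · ·
    · █ █ █ █ █ █ · · · · ·
    · █ █ █ █ █ · · · · · ·
    · █ █ █ █ · · · · · · ·
    · █ █ █ · · · · · · · ·
    · █ █ █ · · · · · · · ·
    · █ █ · · · · · · · · ·
    · █ · · · · · · · · · ·
    · · · · · · · · · · · ·
    · · · · · · · · · · · ·

Z-buffer (winner per pixel, '.' = empty):
  . 4 4 4 . . . . . . . .
  . 4 4 4 4 4 4 4 1 . . .
  . 4 4 4 4 4 4 . . . . .
  . 4 4 4 4 4 . 3 . . . .
  . 4 4 4 4 . . 3 . . . .
  . 4 4 4 0 0 0 3 0 0 0 .
  . 4 4 4 0 0 0 3 0 0 . .
  . 4 4 . . 0 0 0 0 . . .
  . 4 . . . . 0 0 . . . .
  . . . . . . . . . . . .
  . . . . . . . . . . . .

Final: 0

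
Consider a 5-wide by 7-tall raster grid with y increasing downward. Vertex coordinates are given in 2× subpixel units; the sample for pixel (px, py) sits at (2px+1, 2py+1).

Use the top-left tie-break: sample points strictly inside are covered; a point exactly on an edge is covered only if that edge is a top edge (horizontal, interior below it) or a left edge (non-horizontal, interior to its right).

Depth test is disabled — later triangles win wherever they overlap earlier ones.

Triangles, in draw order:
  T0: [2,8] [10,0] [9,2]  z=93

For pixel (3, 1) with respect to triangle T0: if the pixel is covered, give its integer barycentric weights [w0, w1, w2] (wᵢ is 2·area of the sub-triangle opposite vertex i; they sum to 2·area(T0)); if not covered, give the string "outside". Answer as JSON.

T0:
  2·area = 8
  edge (2, 8)→(10, 0): d=(8,-8) top-left  bias=+0
  edge (10, 0)→(9, 2): d=(-1,2) right/bottom  bias=-1
  edge (9, 2)→(2, 8): d=(-7,6) right/bottom  bias=-1
    (4,0)@(9, 1): e=[0,1,7] → █  [on edge]
    (3,1)@(7, 3): e=[0,3,5] → █  [on edge]
    (4,1)@(9, 3): e=[16,-1,-7] → ·
    (2,2)@(5, 5): e=[0,5,3] → █  [on edge]
    (3,2)@(7, 5): e=[16,1,-9] → ·
    (1,3)@(3, 7): e=[0,7,1] → █  [on edge]
    (2,3)@(5, 7): e=[16,3,-11] → ·
    (0,4)@(1, 9): e=[0,9,-1] → ·  [on edge]
    (1,4)@(3, 9): e=[16,5,-13] → ·
  covered (4 px):
    · · · · █
    · · · █ ·
    · · █ · ·
    · █ · · ·
    · · · · ·
    · · · · ·
    · · · · ·

Final: [3,5,0]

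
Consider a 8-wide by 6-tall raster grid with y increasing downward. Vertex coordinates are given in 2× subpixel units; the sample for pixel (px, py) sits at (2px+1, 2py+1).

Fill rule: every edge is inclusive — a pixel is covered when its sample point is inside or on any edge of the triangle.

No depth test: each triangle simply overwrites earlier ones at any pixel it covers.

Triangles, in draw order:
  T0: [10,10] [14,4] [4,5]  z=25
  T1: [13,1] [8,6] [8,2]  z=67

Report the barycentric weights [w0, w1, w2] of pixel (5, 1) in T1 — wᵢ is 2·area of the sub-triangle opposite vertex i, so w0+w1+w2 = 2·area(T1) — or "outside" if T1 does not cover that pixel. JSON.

T0:
  2·area = 56  (B↔C swapped to make it positive)
  edge (10, 10)→(4, 5): d=(-6,-5) inclusive
  edge (4, 5)→(14, 4): d=(10,-1) inclusive
  edge (14, 4)→(10, 10): d=(-4,6) inclusive
    (2,2)@(5, 5): e=[5,1,50] → X
    (3,2)@(7, 5): e=[15,3,38] → X
    (4,2)@(9, 5): e=[25,5,26] → X
    (5,2)@(11, 5): e=[35,7,14] → X
    (6,2)@(13, 5): e=[45,9,2] → X
    (7,2)@(15, 5): e=[55,11,-10] → .
    (2,3)@(5, 7): e=[-7,21,42] → .
    (3,3)@(7, 7): e=[3,23,30] → X
    (6,3)@(13, 7): e=[33,29,-6] → .
    (3,4)@(7, 9): e=[-9,43,22] → .
    (4,4)@(9, 9): e=[1,45,10] → X
    (5,4)@(11, 9): e=[11,47,-2] → .
  covered (9 px):
    . . . . . . . .
    . . . . . . . .
    . . X X X X X .
    . . . X X X . .
    . . . . X . . .
    . . . . . . . .
T1:
  2·area = 20
  edge (13, 1)→(8, 6): d=(-5,5) inclusive
  edge (8, 6)→(8, 2): d=(0,-4) inclusive
  edge (8, 2)→(13, 1): d=(5,-1) inclusive
    (6,0)@(13, 1): e=[0,20,0] → X  [on edge]
    (7,0)@(15, 1): e=[-10,28,2] → .
    (1,1)@(3, 3): e=[40,-20,0] → .  [on edge]
    (4,1)@(9, 3): e=[10,4,6] → X
    (5,1)@(11, 3): e=[0,12,8] → X  [on edge]
    (6,1)@(13, 3): e=[-10,20,10] → .
    (4,2)@(9, 5): e=[0,4,16] → X  [on edge]
    (5,2)@(11, 5): e=[-10,12,18] → .
    (3,3)@(7, 7): e=[0,-4,24] → .  [on edge]
    (4,3)@(9, 7): e=[-10,4,26] → .
    (2,4)@(5, 9): e=[0,-12,32] → .  [on edge]
    (1,5)@(3, 11): e=[0,-20,40] → .  [on edge]
  covered (4 px):
    . . . . . . X .
    . . . . X X . .
    . . . . X . . .
    . . . . . . . .
    . . . . . . . .
    . . . . . . . .

Result: [12,8,0]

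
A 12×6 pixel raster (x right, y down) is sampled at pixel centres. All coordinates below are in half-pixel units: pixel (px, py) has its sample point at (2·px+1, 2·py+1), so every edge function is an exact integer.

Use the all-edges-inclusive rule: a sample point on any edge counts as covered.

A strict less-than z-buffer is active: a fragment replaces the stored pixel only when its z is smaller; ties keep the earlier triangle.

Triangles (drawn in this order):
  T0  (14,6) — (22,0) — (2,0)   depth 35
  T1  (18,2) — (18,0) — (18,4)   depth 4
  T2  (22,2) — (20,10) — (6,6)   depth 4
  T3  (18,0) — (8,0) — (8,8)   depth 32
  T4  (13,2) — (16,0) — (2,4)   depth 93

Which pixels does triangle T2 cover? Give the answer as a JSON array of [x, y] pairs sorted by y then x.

T0:
  2·area = 120  (B↔C swapped to make it positive)
  edge (14, 6)→(2, 0): d=(-12,-6) inclusive
  edge (2, 0)→(22, 0): d=(20,0) inclusive
  edge (22, 0)→(14, 6): d=(-8,6) inclusive
    (2,0)@(5, 1): e=[6,20,94] → X
    (3,0)@(7, 1): e=[18,20,82] → X
    (4,0)@(9, 1): e=[30,20,70] → X
    (5,0)@(11, 1): e=[42,20,58] → X
    (6,0)@(13, 1): e=[54,20,46] → X
    (7,0)@(15, 1): e=[66,20,34] → X
    (8,0)@(17, 1): e=[78,20,22] → X
    (9,0)@(19, 1): e=[90,20,10] → X
    (10,0)@(21, 1): e=[102,20,-2] → .
    (2,1)@(5, 3): e=[-18,60,78] → .
    (3,1)@(7, 3): e=[-6,60,66] → .
    (4,1)@(9, 3): e=[6,60,54] → X
  covered (15 px):
    . . X X X X X X X X . .
    . . . . X X X X X . . .
    . . . . . . X X . . . .
    . . . . . . . . . . . .
    . . . . . . . . . . . .
    . . . . . . . . . . . .
T1:
  degenerate (2·area = 0) — covers nothing
T2:
  2·area = 120
  edge (22, 2)→(20, 10): d=(-2,8) inclusive
  edge (20, 10)→(6, 6): d=(-14,-4) inclusive
  edge (6, 6)→(22, 2): d=(16,-4) inclusive
    (9,1)@(19, 3): e=[22,94,4] → X
    (10,1)@(21, 3): e=[6,102,12] → X
    (11,1)@(23, 3): e=[-10,110,20] → .
    (5,2)@(11, 5): e=[82,34,4] → X
    (6,2)@(13, 5): e=[66,42,12] → X
    (7,2)@(15, 5): e=[50,50,20] → X
    (8,2)@(17, 5): e=[34,58,28] → X
    (11,2)@(23, 5): e=[-14,82,52] → .
    (5,3)@(11, 7): e=[78,6,36] → X
    (10,3)@(21, 7): e=[-2,46,76] → .
    (5,4)@(11, 9): e=[74,-22,68] → .
    (6,4)@(13, 9): e=[58,-14,76] → .
  covered (15 px):
    . . . . . . . . . . . .
    . . . . . . . . . X X .
    . . . . . X X X X X X .
    . . . . . X X X X X . .
    . . . . . . . . X X . .
    . . . . . . . . . . . .
T3:
  2·area = 80  (B↔C swapped to make it positive)
  edge (18, 0)→(8, 8): d=(-10,8) inclusive
  edge (8, 8)→(8, 0): d=(0,-8) inclusive
  edge (8, 0)→(18, 0): d=(10,0) inclusive
    (4,0)@(9, 1): e=[62,8,10] → X
    (5,0)@(11, 1): e=[46,24,10] → X
    (6,0)@(13, 1): e=[30,40,10] → X
    (7,0)@(15, 1): e=[14,56,10] → X
    (8,0)@(17, 1): e=[-2,72,10] → .
    (4,1)@(9, 3): e=[42,8,30] → X
    (7,1)@(15, 3): e=[-6,56,30] → .
    (4,2)@(9, 5): e=[22,8,50] → X
    (6,2)@(13, 5): e=[-10,40,50] → .
    (4,3)@(9, 7): e=[2,8,70] → X
    (5,3)@(11, 7): e=[-14,24,70] → .
    (4,4)@(9, 9): e=[-18,8,90] → .
  covered (10 px):
    . . . . X X X X . . . .
    . . . . X X X . . . . .
    . . . . X X . . . . . .
    . . . . X . . . . . . .
    . . . . . . . . . . . .
    . . . . . . . . . . . .
T4:
  2·area = 16  (B↔C swapped to make it positive)
  edge (13, 2)→(2, 4): d=(-11,2) inclusive
  edge (2, 4)→(16, 0): d=(14,-4) inclusive
  edge (16, 0)→(13, 2): d=(-3,2) inclusive
    (6,0)@(13, 1): e=[11,2,3] → X
    (7,0)@(15, 1): e=[7,10,-1] → .
    (3,1)@(7, 3): e=[1,6,9] → X
    (4,1)@(9, 3): e=[-3,14,5] → .
    (6,1)@(13, 3): e=[-11,30,-3] → .
    (3,2)@(7, 5): e=[-21,34,3] → .
  covered (2 px):
    . . . . . . X . . . . .
    . . . X . . . . . . . .
    . . . . . . . . . . . .
    . . . . . . . . . . . .
    . . . . . . . . . . . .
    . . . . . . . . . . . .

Result: [[9,1],[10,1],[5,2],[6,2],[7,2],[8,2],[9,2],[10,2],[5,3],[6,3],[7,3],[8,3],[9,3],[8,4],[9,4]]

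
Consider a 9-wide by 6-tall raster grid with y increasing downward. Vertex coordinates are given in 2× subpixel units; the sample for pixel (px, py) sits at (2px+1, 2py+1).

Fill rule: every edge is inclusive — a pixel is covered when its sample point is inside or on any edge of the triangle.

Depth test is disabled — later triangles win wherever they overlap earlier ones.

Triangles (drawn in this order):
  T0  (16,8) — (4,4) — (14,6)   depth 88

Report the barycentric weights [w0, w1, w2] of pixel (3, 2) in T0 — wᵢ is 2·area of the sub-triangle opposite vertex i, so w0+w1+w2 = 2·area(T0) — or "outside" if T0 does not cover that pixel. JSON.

T0:
  2·area = 16
  edge (16, 8)→(4, 4): d=(-12,-4) inclusive
  edge (4, 4)→(14, 6): d=(10,2) inclusive
  edge (14, 6)→(16, 8): d=(2,2) inclusive
    (4,0)@(9, 1): e=[56,-40,0] → ·  [on edge]
    (0,1)@(1, 3): e=[0,-4,20] → ·  [on edge]
    (5,1)@(11, 3): e=[40,-24,0] → ·  [on edge]
    (3,2)@(7, 5): e=[0,4,12] → #  [on edge]
    (4,2)@(9, 5): e=[8,0,8] → #  [on edge]
    (5,2)@(11, 5): e=[16,-4,4] → ·
    (6,2)@(13, 5): e=[24,-8,0] → ·  [on edge]
    (3,3)@(7, 7): e=[-24,24,16] → ·
    (4,3)@(9, 7): e=[-16,20,12] → ·
    (6,3)@(13, 7): e=[0,12,4] → #  [on edge]
    (7,3)@(15, 7): e=[8,8,0] → #  [on edge]
    (8,3)@(17, 7): e=[16,4,-4] → ·
    (8,4)@(17, 9): e=[-8,24,0] → ·  [on edge]
  covered (4 px):
    · · · · · · · · ·
    · · · · · · · · ·
    · · · # # · · · ·
    · · · · · · # # ·
    · · · · · · · · ·
    · · · · · · · · ·

Answer: [4,12,0]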